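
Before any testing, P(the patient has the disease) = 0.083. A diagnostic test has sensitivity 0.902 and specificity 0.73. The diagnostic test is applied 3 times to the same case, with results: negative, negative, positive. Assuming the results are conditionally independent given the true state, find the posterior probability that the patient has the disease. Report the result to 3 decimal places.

Let H be the event that the patient has the disease; start with P(H) = 0.083. P('positive'|H) = 0.902, P('positive'|¬H) = 0.27.
Update on result 1 ('negative'): P(H) ← 0.098·0.0830 / (0.098·0.0830 + 0.73·0.9170) = 0.0081340/0.67754 = 0.0120.
Update on result 2 ('negative'): P(H) ← 0.098·0.0120 / (0.098·0.0120 + 0.73·0.9880) = 0.0011765/0.72241 = 0.0016.
Update on result 3 ('positive'): P(H) ← 0.902·0.0016 / (0.902·0.0016 + 0.27·0.9984) = 0.0014690/0.27103 = 0.0054.

Posterior P(H) ≈ 0.005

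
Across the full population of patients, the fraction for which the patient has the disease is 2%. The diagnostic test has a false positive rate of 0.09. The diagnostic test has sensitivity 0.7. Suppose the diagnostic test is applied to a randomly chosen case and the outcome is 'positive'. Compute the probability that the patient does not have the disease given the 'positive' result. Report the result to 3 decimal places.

P(¬H | E) ≈ 0.863

Write H for 'the patient has the disease'. Prior odds H:¬H = 0.02/0.98 = 0.020408. For the 'positive' outcome, the likelihood ratio is 0.7/0.09 = 7.7778.
Posterior odds = 0.020408 × 7.7778 = 0.15873, so P(H|E) = 0.15873/(1+0.15873) = 0.137. Then P(¬H|E) = 1 − 0.137 = 0.863.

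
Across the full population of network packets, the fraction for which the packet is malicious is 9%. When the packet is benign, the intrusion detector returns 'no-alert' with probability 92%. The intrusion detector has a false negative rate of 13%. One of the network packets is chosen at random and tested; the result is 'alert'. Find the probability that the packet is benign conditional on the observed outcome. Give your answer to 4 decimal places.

P(¬H | E) ≈ 0.4818

Let H be the event that the packet is malicious. P(H) = 0.09, so P(¬H) = 0.91. With E the 'alert' result, P(E|H) = 0.87 and P(E|¬H) = 0.08.
P(E) = 0.87·0.09 + 0.08·0.91 = 0.078300 + 0.072800 = 0.15110.
By Bayes' theorem, P(H|E) = 0.078300 / 0.15110 = 0.5182. Hence P(¬H|E) = 1 − 0.5182 = 0.4818.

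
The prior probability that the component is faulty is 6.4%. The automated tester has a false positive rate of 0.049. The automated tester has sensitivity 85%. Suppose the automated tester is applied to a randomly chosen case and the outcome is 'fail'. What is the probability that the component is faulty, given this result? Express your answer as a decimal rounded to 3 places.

Let H be the event that the component is faulty. P(H) = 0.064, so P(¬H) = 0.936. With E the 'fail' result, P(E|H) = 0.85 and P(E|¬H) = 0.049.
P(E) = 0.85·0.064 + 0.049·0.936 = 0.054400 + 0.045864 = 0.10026.
By Bayes' theorem, P(H|E) = 0.054400 / 0.10026 = 0.543.

P(H | E) ≈ 0.543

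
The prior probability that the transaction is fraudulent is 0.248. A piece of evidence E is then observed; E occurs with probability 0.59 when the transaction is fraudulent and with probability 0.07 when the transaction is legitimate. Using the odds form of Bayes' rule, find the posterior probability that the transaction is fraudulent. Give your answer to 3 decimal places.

Prior odds = 0.248/(1−0.248) = 0.32979. In log-odds, ln(0.32979) = -1.1093.
Add log likelihood ratio: ln(8.4286) = 2.1316.
Posterior log-odds = 1.0223, so posterior odds = exp(1.0223) = 2.7796. Converting, P(H|E) = 2.7796/3.7796 = 0.735.

Posterior probability ≈ 0.735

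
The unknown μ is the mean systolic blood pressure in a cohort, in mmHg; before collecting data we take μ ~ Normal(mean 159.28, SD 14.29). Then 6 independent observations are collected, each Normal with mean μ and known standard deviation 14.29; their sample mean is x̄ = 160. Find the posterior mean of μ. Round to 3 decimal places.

Prior precision 1/τ₀² = 1/14.29² = 0.00489706; data precision n/σ² = 6/14.29² = 0.0293824.
Posterior precision = 0.00489706 + 0.0293824 = 0.0342794.
Posterior mean = (0.00489706·159.28 + 0.0293824·160) / 0.0342794 = 159.897.

Posterior mean ≈ 159.897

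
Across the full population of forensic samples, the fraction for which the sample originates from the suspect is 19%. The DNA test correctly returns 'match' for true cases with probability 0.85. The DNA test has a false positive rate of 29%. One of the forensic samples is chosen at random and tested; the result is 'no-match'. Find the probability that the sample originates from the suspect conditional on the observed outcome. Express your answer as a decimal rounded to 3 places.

P(H | E) ≈ 0.047

Write H for 'the sample originates from the suspect'. Prior odds H:¬H = 0.19/0.81 = 0.23457. For the 'no-match' outcome, the likelihood ratio is 0.15/0.71 = 0.21127.
Posterior odds = 0.23457 × 0.21127 = 0.049557, so P(H|E) = 0.049557/(1+0.049557) = 0.047.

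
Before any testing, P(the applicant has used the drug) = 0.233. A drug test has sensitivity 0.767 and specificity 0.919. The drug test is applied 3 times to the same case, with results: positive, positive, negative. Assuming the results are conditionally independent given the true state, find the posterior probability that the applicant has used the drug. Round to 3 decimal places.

Let H be the event that the applicant has used the drug; start with P(H) = 0.233. P('positive'|H) = 0.767, P('positive'|¬H) = 0.081.
Update on result 1 ('positive'): P(H) ← 0.767·0.2330 / (0.767·0.2330 + 0.081·0.7670) = 0.17871/0.24084 = 0.7420.
Update on result 2 ('positive'): P(H) ← 0.767·0.7420 / (0.767·0.7420 + 0.081·0.2580) = 0.56914/0.59004 = 0.9646.
Update on result 3 ('negative'): P(H) ← 0.233·0.9646 / (0.233·0.9646 + 0.919·0.0354) = 0.22475/0.25729 = 0.8735.

Posterior P(H) ≈ 0.874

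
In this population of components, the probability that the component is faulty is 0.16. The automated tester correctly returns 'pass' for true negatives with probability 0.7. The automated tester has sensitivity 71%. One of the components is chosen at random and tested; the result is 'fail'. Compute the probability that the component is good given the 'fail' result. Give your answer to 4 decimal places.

P(¬H | E) ≈ 0.6893

Write H for 'the component is faulty'. Prior odds H:¬H = 0.16/0.84 = 0.19048. For the 'fail' outcome, the likelihood ratio is 0.71/0.3 = 2.3667.
Posterior odds = 0.19048 × 2.3667 = 0.45079, so P(H|E) = 0.45079/(1+0.45079) = 0.3107. Then P(¬H|E) = 1 − 0.3107 = 0.6893.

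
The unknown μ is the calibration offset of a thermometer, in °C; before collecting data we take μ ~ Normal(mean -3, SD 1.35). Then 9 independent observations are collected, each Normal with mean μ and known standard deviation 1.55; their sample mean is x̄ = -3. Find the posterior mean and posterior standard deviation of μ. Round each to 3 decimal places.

Posterior mean ≈ -3.000; posterior SD ≈ 0.483

With known σ, the Normal prior is conjugate. Weight on the data is w = (n/σ²)/(n/σ² + 1/τ₀²) = 3.74610/(3.74610+0.548697) = 0.87224.
Posterior mean = w·x̄ + (1−w)·μ₀ = 0.87224·-3 + 0.12776·-3 = -3.000. Posterior variance = 1/(3.74610+0.548697) = 0.232840, so SD = 0.483.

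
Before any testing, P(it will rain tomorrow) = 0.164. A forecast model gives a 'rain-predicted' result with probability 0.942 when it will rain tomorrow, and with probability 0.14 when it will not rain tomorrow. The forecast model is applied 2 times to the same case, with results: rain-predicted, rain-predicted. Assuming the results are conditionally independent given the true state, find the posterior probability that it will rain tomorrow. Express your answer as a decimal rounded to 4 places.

With H the event that it will rain tomorrow, the joint likelihood of the observed sequence is P(data|H) = 0.942·0.942 = 0.88736 and P(data|¬H) = 0.14·0.14 = 0.019600.
Bayes: P(H|data) = 0.164·0.88736 / (0.164·0.88736 + 0.836·0.019600) = 0.14553/0.16191 = 0.8988.

Posterior P(H) ≈ 0.8988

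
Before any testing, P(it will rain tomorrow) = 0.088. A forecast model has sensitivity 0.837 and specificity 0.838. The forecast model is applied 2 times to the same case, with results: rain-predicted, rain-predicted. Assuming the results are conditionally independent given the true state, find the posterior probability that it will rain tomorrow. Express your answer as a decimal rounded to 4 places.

Posterior P(H) ≈ 0.7203

With H the event that it will rain tomorrow, the joint likelihood of the observed sequence is P(data|H) = 0.837·0.837 = 0.70057 and P(data|¬H) = 0.162·0.162 = 0.026244.
Bayes: P(H|data) = 0.088·0.70057 / (0.088·0.70057 + 0.912·0.026244) = 0.061650/0.085585 = 0.7203.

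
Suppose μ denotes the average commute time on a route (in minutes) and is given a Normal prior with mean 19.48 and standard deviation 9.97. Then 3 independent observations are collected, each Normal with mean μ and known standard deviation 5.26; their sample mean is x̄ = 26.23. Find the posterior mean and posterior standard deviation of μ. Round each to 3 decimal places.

Prior precision 1/τ₀² = 1/9.97² = 0.0100603; data precision n/σ² = 3/5.26² = 0.108430.
Posterior precision = 0.0100603 + 0.108430 = 0.118490, giving posterior SD = 1/√0.118490 = 2.905.
Posterior mean = (0.0100603·19.48 + 0.108430·26.23) / 0.118490 = 25.657.

Posterior mean ≈ 25.657; posterior SD ≈ 2.905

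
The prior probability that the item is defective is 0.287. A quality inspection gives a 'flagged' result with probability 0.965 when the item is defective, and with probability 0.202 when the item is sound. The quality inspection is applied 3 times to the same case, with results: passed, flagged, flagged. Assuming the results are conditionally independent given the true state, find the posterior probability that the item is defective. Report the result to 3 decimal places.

Let H be the event that the item is defective; start with P(H) = 0.287. P('flagged'|H) = 0.965, P('flagged'|¬H) = 0.202.
Update on result 1 ('passed'): P(H) ← 0.035·0.2870 / (0.035·0.2870 + 0.798·0.7130) = 0.010045/0.57902 = 0.0173.
Update on result 2 ('flagged'): P(H) ← 0.965·0.0173 / (0.965·0.0173 + 0.202·0.9827) = 0.016741/0.21524 = 0.0778.
Update on result 3 ('flagged'): P(H) ← 0.965·0.0778 / (0.965·0.0778 + 0.202·0.9222) = 0.075058/0.26135 = 0.2872.

Posterior P(H) ≈ 0.287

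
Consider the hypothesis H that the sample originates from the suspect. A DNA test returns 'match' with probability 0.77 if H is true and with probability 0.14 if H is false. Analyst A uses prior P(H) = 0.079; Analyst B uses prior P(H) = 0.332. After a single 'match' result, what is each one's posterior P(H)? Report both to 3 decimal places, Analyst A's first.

Analyst A: 0.321; Analyst B: 0.732

P('+'|H) = 0.77, P('+'|¬H) = 0.14.
Analyst A: numerator 0.77·0.079 = 0.060830; evidence = 0.060830+0.14·0.921 = 0.18977; posterior = 0.321.
Analyst B: numerator 0.77·0.332 = 0.25564; evidence = 0.25564+0.14·0.668 = 0.34916; posterior = 0.732.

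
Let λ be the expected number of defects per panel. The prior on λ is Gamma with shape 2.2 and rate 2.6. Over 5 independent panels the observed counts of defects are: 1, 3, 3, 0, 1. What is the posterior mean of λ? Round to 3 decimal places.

Posterior mean ≈ 1.342

Total count ∑xᵢ = 8 over n = 5 panels.
Gamma is conjugate to the Poisson likelihood: posterior is Gamma(shape = 2.2+8 = 10.2, rate = 2.6+5 = 7.6).
E[λ | data] = 10.2/7.6 = 1.342.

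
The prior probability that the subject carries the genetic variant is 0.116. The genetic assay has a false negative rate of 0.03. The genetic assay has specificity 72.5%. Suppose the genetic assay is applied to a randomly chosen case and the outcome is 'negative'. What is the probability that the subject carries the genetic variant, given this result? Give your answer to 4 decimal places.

Let H be the event that the subject carries the genetic variant. P(H) = 0.116, so P(¬H) = 0.884. With E the 'negative' result, P(E|H) = 0.03 and P(E|¬H) = 0.725.
P(E) = 0.03·0.116 + 0.725·0.884 = 0.0034800 + 0.64090 = 0.64438.
By Bayes' theorem, P(H|E) = 0.0034800 / 0.64438 = 0.0054.

P(H | E) ≈ 0.0054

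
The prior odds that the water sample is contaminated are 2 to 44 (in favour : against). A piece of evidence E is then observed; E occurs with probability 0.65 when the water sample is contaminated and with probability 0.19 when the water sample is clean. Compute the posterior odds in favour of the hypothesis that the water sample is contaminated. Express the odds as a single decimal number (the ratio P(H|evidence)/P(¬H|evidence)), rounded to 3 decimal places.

Prior odds = 2/44 = 0.045455.
Likelihood ratio for E = 0.65/0.19 = 3.4211.
Posterior odds = prior odds × LR = 0.15550.

Posterior odds ≈ 0.156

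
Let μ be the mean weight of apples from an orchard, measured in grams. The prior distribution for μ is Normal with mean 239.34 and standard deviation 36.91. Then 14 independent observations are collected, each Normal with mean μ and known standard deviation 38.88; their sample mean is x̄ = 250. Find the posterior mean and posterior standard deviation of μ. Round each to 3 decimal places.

Posterior mean ≈ 249.217; posterior SD ≈ 10.002

With known σ, the Normal prior is conjugate. Weight on the data is w = (n/σ²)/(n/σ² + 1/τ₀²) = 0.00926138/(0.00926138+0.00073403) = 0.92656.
Posterior mean = w·x̄ + (1−w)·μ₀ = 0.92656·250 + 0.073436·239.34 = 249.217. Posterior variance = 1/(0.00926138+0.00073403) = 100.046, so SD = 10.002.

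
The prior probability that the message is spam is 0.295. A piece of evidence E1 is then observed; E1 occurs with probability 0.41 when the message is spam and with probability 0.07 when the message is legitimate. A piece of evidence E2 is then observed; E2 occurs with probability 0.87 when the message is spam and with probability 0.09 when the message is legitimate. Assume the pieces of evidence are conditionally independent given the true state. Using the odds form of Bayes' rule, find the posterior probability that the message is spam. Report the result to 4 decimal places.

Prior odds = 0.295/(1−0.295) = 0.41844.
Likelihood ratio for E1 = 0.41/0.07 = 5.8571.
Likelihood ratio for E2 = 0.87/0.09 = 9.6667.
Posterior odds = prior odds × LR₁ × LR₂ = 23.692.
Posterior probability = odds/(1+odds) = 23.692/24.692 = 0.9595.

Posterior probability ≈ 0.9595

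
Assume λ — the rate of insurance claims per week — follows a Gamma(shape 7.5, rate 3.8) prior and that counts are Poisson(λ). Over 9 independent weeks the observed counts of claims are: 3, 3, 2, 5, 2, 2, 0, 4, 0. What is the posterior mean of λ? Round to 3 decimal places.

Posterior mean ≈ 2.227

The Poisson likelihood adds the total count to the shape and the number of exposure periods to the rate. Here ∑xᵢ = 21 and n = 9, so shape 7.5→28.5 and rate 3.8→12.8.
E[λ | data] = 28.5/12.8 = 2.227.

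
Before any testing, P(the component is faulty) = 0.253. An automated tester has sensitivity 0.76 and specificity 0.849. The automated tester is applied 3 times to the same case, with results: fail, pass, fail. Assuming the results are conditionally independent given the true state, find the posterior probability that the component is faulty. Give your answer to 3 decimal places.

With H the event that the component is faulty, the joint likelihood of the observed sequence is P(data|H) = 0.76·0.24·0.76 = 0.13862 and P(data|¬H) = 0.151·0.849·0.151 = 0.019358.
Bayes: P(H|data) = 0.253·0.13862 / (0.253·0.13862 + 0.747·0.019358) = 0.035072/0.049532 = 0.7081.

Posterior P(H) ≈ 0.708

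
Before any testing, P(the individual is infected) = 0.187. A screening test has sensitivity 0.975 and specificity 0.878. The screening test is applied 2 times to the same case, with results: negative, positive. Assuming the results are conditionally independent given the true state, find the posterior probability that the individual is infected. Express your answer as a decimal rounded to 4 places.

With H the event that the individual is infected, the joint likelihood of the observed sequence is P(data|H) = 0.025·0.975 = 0.024375 and P(data|¬H) = 0.878·0.122 = 0.10712.
Bayes: P(H|data) = 0.187·0.024375 / (0.187·0.024375 + 0.813·0.10712) = 0.0045581/0.091643 = 0.0497.

Posterior P(H) ≈ 0.0497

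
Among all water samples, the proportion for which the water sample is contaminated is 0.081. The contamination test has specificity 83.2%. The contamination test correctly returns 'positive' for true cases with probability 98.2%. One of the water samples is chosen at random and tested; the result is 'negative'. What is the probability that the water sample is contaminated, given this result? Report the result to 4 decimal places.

P(H | E) ≈ 0.0019

Let H be the event that the water sample is contaminated. P(H) = 0.081, so P(¬H) = 0.919. With E the 'negative' result, P(E|H) = 0.018 and P(E|¬H) = 0.832.
P(E) = 0.018·0.081 + 0.832·0.919 = 0.0014580 + 0.76461 = 0.76607.
By Bayes' theorem, P(H|E) = 0.0014580 / 0.76607 = 0.0019.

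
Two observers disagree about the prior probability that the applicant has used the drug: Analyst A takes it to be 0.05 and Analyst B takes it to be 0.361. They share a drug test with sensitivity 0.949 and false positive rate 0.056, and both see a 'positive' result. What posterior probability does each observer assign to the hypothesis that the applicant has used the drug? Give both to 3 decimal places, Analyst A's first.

The likelihood ratio for a 'positive' result is 0.949/0.056 = 16.946.
Analyst A: prior odds 0.05/0.95 = 0.052632; posterior odds 0.89192; posterior probability 0.471.
Analyst B: prior odds 0.361/0.639 = 0.56495; posterior odds 9.5738; posterior probability 0.905.

Analyst A: 0.471; Analyst B: 0.905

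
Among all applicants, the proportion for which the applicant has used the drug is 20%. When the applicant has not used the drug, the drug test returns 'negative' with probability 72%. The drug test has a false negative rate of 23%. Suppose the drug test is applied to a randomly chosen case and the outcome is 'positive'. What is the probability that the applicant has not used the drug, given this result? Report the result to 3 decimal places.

P(¬H | E) ≈ 0.593

Let H be the event that the applicant has used the drug. P(H) = 0.2, so P(¬H) = 0.8. With E the 'positive' result, P(E|H) = 0.77 and P(E|¬H) = 0.28.
P(E) = 0.77·0.2 + 0.28·0.8 = 0.15400 + 0.22400 = 0.37800.
By Bayes' theorem, P(H|E) = 0.15400 / 0.37800 = 0.407. Hence P(¬H|E) = 1 − 0.407 = 0.593.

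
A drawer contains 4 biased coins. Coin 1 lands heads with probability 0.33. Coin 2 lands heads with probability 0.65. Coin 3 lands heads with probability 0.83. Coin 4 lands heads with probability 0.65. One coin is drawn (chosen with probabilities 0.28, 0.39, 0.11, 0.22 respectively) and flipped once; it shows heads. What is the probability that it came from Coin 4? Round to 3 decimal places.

Posterior probability ≈ 0.246

Tabulate prior·likelihood by source: [1] prior 0.28, lik 0.33, product 0.09240; [2] prior 0.39, lik 0.65, product 0.2535; [3] prior 0.11, lik 0.83, product 0.09130; [4] prior 0.22, lik 0.65, product 0.1430.
Normalizing constant = 0.58020; the posterior for Coin 4 is its product over the sum, 0.1430/0.58020 = 0.246.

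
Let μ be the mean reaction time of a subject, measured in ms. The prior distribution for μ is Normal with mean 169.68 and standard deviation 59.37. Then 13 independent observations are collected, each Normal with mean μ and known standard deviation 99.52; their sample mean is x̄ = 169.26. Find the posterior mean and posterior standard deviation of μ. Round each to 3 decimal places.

Prior precision 1/τ₀² = 1/59.37² = 0.00028370; data precision n/σ² = 13/99.52² = 0.00131257.
Posterior precision = 0.00028370 + 0.00131257 = 0.00159627, giving posterior SD = 1/√0.00159627 = 25.029.
Posterior mean = (0.00028370·169.68 + 0.00131257·169.26) / 0.00159627 = 169.335.

Posterior mean ≈ 169.335; posterior SD ≈ 25.029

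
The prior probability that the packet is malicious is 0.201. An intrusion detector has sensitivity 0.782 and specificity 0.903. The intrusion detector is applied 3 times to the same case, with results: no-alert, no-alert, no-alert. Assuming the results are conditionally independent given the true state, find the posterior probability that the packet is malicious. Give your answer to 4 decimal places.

With H the event that the packet is malicious, the joint likelihood of the observed sequence is P(data|H) = 0.218·0.218·0.218 = 0.010360 and P(data|¬H) = 0.903·0.903·0.903 = 0.73631.
Bayes: P(H|data) = 0.201·0.010360 / (0.201·0.010360 + 0.799·0.73631) = 0.0020824/0.59040 = 0.0035.

Posterior P(H) ≈ 0.0035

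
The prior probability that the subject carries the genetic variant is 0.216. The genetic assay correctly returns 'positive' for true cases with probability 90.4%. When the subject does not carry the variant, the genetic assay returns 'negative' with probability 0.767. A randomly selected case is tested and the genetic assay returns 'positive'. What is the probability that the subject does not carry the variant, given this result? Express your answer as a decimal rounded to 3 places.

Write H for 'the subject carries the genetic variant'. Prior odds H:¬H = 0.216/0.784 = 0.27551. For the 'positive' outcome, the likelihood ratio is 0.904/0.233 = 3.8798.
Posterior odds = 0.27551 × 3.8798 = 1.0689, so P(H|E) = 1.0689/(1+1.0689) = 0.517. Then P(¬H|E) = 1 − 0.517 = 0.483.

P(¬H | E) ≈ 0.483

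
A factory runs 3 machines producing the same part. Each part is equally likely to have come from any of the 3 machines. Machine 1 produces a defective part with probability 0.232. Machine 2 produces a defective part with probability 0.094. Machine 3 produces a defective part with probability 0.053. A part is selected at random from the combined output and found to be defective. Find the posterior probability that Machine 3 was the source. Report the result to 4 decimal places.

Tabulate prior·likelihood by source: [1] prior 0.333333, lik 0.232, product 0.07733; [2] prior 0.333333, lik 0.094, product 0.03133; [3] prior 0.333333, lik 0.053, product 0.01767.
Normalizing constant = 0.12633; the posterior for Machine 3 is its product over the sum, 0.01767/0.12633 = 0.1398.

Posterior probability ≈ 0.1398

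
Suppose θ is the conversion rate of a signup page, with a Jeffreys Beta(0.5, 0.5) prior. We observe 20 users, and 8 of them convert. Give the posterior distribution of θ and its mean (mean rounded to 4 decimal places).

Posterior: Beta(8.5, 12.5); mean ≈ 0.4048

Observing 8 successes and 12 failures updates Beta(0.5, 0.5) by adding the success and failure counts to the two shape parameters: α = 0.5+8 = 8.5, β = 0.5+12 = 12.5.
E[θ | data] = 8.5/(8.5+12.5) = 0.4048.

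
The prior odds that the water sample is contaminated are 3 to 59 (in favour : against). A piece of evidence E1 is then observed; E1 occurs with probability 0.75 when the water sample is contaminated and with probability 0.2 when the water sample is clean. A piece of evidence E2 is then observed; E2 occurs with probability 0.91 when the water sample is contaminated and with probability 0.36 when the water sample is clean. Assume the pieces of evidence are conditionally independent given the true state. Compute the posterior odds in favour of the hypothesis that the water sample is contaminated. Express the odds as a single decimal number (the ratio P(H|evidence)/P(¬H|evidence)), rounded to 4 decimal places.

Prior odds = 3/59 = 0.050847. In log-odds, ln(0.050847) = -2.9789.
Add log likelihood ratios: ln(3.7500) + ln(2.5278) = 2.2491.
Posterior log-odds = -0.72983, so posterior odds = exp(-0.72983) = 0.48199.

Posterior odds ≈ 0.4820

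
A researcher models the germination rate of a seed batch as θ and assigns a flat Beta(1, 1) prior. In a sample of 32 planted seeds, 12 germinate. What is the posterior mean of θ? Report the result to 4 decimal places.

Posterior mean ≈ 0.3824

Observing 12 successes and 20 failures updates Beta(1, 1) by adding the success and failure counts to the two shape parameters: α = 1+12 = 13, β = 1+20 = 21.
E[θ | data] = 13/(13+21) = 0.3824.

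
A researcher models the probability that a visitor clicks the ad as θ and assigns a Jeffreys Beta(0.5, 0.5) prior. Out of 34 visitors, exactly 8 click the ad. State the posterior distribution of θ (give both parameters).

The binomial likelihood is conjugate to the Beta prior: with 8 successes and 26 failures, the posterior is Beta(0.5+8, 0.5+26) = Beta(8.5, 26.5).

Posterior: Beta(8.5, 26.5)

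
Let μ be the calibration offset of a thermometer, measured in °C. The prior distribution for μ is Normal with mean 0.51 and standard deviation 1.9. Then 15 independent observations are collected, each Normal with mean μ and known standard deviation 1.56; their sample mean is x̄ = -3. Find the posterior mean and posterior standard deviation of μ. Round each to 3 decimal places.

Posterior mean ≈ -2.849; posterior SD ≈ 0.394

Prior precision 1/τ₀² = 1/1.9² = 0.277008; data precision n/σ² = 15/1.56² = 6.16371.
Posterior precision = 0.277008 + 6.16371 = 6.44072, giving posterior SD = 1/√6.44072 = 0.394.
Posterior mean = (0.277008·0.51 + 6.16371·-3) / 6.44072 = -2.849.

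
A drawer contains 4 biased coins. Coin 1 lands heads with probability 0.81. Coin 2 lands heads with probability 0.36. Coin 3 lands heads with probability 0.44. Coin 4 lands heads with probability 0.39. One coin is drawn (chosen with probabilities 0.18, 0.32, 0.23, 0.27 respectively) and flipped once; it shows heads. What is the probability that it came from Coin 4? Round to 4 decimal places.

Posterior probability ≈ 0.2252

P(heads|C1) = 0.81; P(heads|C2) = 0.36; P(heads|C3) = 0.44; P(heads|C4) = 0.39.
Prior × likelihood for each source: 0.18·0.81=0.1458, 0.32·0.36=0.1152, 0.23·0.44=0.1012, 0.27·0.39=0.1053. Summing gives P(heads) = 0.46750.
P(Coin 4 | heads) = 0.1053 / 0.46750 = 0.2252.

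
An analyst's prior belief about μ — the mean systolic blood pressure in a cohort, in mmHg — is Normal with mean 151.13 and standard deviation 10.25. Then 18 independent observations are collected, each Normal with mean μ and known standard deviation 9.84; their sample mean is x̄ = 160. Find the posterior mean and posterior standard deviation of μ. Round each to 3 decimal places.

With known σ, the Normal prior is conjugate. Weight on the data is w = (n/σ²)/(n/σ² + 1/τ₀²) = 0.185901/(0.185901+0.00951814) = 0.95129.
Posterior mean = w·x̄ + (1−w)·μ₀ = 0.95129·160 + 0.048706·151.13 = 159.568. Posterior variance = 1/(0.185901+0.00951814) = 5.11720, so SD = 2.262.

Posterior mean ≈ 159.568; posterior SD ≈ 2.262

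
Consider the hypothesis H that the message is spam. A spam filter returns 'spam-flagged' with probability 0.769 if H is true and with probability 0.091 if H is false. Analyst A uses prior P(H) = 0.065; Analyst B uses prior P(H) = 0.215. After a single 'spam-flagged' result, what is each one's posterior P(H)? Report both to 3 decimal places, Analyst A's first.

Analyst A: 0.370; Analyst B: 0.698

The likelihood ratio for a 'spam-flagged' result is 0.769/0.091 = 8.4505.
Analyst A: prior odds 0.065/0.935 = 0.069519; posterior odds 0.58747; posterior probability 0.370.
Analyst B: prior odds 0.215/0.785 = 0.27389; posterior odds 2.3145; posterior probability 0.698.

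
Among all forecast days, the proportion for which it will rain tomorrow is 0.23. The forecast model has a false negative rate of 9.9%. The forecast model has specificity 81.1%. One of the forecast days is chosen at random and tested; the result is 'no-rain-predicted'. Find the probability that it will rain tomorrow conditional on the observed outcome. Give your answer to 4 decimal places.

Let H be the event that it will rain tomorrow. P(H) = 0.23, so P(¬H) = 0.77. With E the 'no-rain-predicted' result, P(E|H) = 0.099 and P(E|¬H) = 0.811.
P(E) = 0.099·0.23 + 0.811·0.77 = 0.022770 + 0.62447 = 0.64724.
By Bayes' theorem, P(H|E) = 0.022770 / 0.64724 = 0.0352.

P(H | E) ≈ 0.0352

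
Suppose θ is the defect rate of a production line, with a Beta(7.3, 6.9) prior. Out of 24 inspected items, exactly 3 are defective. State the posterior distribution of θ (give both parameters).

The binomial likelihood is conjugate to the Beta prior: with 3 successes and 21 failures, the posterior is Beta(7.3+3, 6.9+21) = Beta(10.3, 27.9).

Posterior: Beta(10.3, 27.9)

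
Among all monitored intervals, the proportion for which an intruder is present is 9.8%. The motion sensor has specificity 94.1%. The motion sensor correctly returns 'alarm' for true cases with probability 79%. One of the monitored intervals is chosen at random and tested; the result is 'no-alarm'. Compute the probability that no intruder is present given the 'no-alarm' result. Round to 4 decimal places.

P(¬H | E) ≈ 0.9763

Write H for 'an intruder is present'. Prior odds H:¬H = 0.098/0.902 = 0.10865. For the 'no-alarm' outcome, the likelihood ratio is 0.21/0.941 = 0.22317.
Posterior odds = 0.10865 × 0.22317 = 0.024247, so P(H|E) = 0.024247/(1+0.024247) = 0.0237. Then P(¬H|E) = 1 − 0.0237 = 0.9763.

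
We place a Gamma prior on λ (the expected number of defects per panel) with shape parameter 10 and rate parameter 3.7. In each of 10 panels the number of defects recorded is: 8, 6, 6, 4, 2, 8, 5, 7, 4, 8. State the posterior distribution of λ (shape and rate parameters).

Posterior: Gamma(shape=68, rate=13.7)

The Poisson likelihood adds the total count to the shape and the number of exposure periods to the rate. Here ∑xᵢ = 58 and n = 10, so shape 10→68 and rate 3.7→13.7.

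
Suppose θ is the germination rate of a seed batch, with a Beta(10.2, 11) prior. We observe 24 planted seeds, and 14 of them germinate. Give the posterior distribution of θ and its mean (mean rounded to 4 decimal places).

Posterior: Beta(24.2, 21); mean ≈ 0.5354

Observing 14 successes and 10 failures updates Beta(10.2, 11) by adding the success and failure counts to the two shape parameters: α = 10.2+14 = 24.2, β = 11+10 = 21.
E[θ | data] = 24.2/(24.2+21) = 0.5354.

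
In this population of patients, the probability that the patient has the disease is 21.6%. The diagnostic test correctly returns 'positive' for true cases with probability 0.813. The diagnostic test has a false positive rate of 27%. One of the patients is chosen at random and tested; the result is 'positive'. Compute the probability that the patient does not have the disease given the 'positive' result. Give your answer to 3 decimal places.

Write H for 'the patient has the disease'. Prior odds H:¬H = 0.216/0.784 = 0.27551. For the 'positive' outcome, the likelihood ratio is 0.813/0.27 = 3.0111.
Posterior odds = 0.27551 × 3.0111 = 0.82959, so P(H|E) = 0.82959/(1+0.82959) = 0.453. Then P(¬H|E) = 1 − 0.453 = 0.547.

P(¬H | E) ≈ 0.547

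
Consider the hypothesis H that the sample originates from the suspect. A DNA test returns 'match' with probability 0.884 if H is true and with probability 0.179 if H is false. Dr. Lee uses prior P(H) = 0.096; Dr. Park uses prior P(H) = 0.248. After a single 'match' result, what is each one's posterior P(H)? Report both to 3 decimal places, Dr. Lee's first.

The likelihood ratio for a 'match' result is 0.884/0.179 = 4.9385.
Dr. Lee: prior odds 0.096/0.904 = 0.10619; posterior odds 0.52445; posterior probability 0.344.
Dr. Park: prior odds 0.248/0.752 = 0.32979; posterior odds 1.6287; posterior probability 0.620.

Dr. Lee: 0.344; Dr. Park: 0.620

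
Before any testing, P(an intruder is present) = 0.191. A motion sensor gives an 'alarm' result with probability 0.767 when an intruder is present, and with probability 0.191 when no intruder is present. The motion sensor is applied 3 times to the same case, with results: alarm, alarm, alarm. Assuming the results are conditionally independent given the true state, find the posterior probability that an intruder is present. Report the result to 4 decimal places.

Posterior P(H) ≈ 0.9386

Let H be the event that an intruder is present; start with P(H) = 0.191. P('alarm'|H) = 0.767, P('alarm'|¬H) = 0.191.
Update on result 1 ('alarm'): P(H) ← 0.767·0.1910 / (0.767·0.1910 + 0.191·0.8090) = 0.14650/0.30102 = 0.4867.
Update on result 2 ('alarm'): P(H) ← 0.767·0.4867 / (0.767·0.4867 + 0.191·0.5133) = 0.37328/0.47132 = 0.7920.
Update on result 3 ('alarm'): P(H) ← 0.767·0.7920 / (0.767·0.7920 + 0.191·0.2080) = 0.60745/0.64718 = 0.9386.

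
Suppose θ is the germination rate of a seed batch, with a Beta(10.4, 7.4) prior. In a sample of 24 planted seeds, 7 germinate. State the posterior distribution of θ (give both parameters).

Posterior: Beta(17.4, 24.4)

The binomial likelihood is conjugate to the Beta prior: with 7 successes and 17 failures, the posterior is Beta(10.4+7, 7.4+17) = Beta(17.4, 24.4).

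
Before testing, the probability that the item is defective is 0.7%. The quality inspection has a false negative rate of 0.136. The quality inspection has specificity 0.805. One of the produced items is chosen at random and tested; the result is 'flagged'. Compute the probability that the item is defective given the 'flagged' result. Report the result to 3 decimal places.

Write H for 'the item is defective'. Prior odds H:¬H = 0.007/0.993 = 0.0070493. For the 'flagged' outcome, the likelihood ratio is 0.864/0.195 = 4.4308.
Posterior odds = 0.0070493 × 4.4308 = 0.031234, so P(H|E) = 0.031234/(1+0.031234) = 0.030.

P(H | E) ≈ 0.030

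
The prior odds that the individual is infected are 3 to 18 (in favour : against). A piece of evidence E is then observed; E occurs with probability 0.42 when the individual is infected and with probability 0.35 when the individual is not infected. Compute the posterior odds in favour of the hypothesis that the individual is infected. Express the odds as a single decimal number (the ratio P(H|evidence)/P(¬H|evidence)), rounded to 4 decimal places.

Prior odds = 3/18 = 0.16667.
Likelihood ratio for E = 0.42/0.35 = 1.2000.
Posterior odds = prior odds × LR = 0.20000.

Posterior odds ≈ 0.2000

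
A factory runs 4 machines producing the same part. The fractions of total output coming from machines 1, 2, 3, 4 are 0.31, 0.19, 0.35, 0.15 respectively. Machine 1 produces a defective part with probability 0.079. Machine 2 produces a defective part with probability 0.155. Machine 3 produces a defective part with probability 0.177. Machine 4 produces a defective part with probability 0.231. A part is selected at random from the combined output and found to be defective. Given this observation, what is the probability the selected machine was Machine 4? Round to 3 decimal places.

Posterior probability ≈ 0.230

P(defective|M1) = 0.079; P(defective|M2) = 0.155; P(defective|M3) = 0.177; P(defective|M4) = 0.231.
Prior × likelihood for each source: 0.31·0.079=0.02449, 0.19·0.155=0.02945, 0.35·0.177=0.06195, 0.15·0.231=0.03465. Summing gives P(defective) = 0.15054.
P(Machine 4 | defective) = 0.03465 / 0.15054 = 0.230.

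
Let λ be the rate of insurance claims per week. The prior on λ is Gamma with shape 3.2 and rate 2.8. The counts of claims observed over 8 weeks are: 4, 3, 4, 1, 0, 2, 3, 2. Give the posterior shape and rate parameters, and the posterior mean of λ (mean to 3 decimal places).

Posterior: Gamma(shape=22.2, rate=10.8); mean ≈ 2.056

The Poisson likelihood adds the total count to the shape and the number of exposure periods to the rate. Here ∑xᵢ = 19 and n = 8, so shape 3.2→22.2 and rate 2.8→10.8.
Posterior mean = shape/rate = 22.2/10.8 = 2.056.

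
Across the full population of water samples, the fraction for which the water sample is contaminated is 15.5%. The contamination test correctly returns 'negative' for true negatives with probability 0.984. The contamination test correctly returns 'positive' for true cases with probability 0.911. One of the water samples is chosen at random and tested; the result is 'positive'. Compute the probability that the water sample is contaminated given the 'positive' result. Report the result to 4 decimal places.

Let H be the event that the water sample is contaminated. P(H) = 0.155, so P(¬H) = 0.845. With E the 'positive' result, P(E|H) = 0.911 and P(E|¬H) = 0.016.
P(E) = 0.911·0.155 + 0.016·0.845 = 0.14120 + 0.013520 = 0.15473.
By Bayes' theorem, P(H|E) = 0.14120 / 0.15473 = 0.9126.

P(H | E) ≈ 0.9126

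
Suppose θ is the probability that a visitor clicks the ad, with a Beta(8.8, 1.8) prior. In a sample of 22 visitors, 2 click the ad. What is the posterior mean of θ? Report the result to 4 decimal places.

Posterior mean ≈ 0.3313

The binomial likelihood is conjugate to the Beta prior: with 2 successes and 20 failures, the posterior is Beta(8.8+2, 1.8+20) = Beta(10.8, 21.8).
Posterior mean = α/(α+β) = 10.8/32.6 = 0.3313.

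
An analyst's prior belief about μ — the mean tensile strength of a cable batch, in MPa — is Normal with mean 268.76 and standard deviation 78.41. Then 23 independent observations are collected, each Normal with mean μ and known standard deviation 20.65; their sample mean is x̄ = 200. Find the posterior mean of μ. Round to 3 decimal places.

With known σ, the Normal prior is conjugate. Weight on the data is w = (n/σ²)/(n/σ² + 1/τ₀²) = 0.0539371/(0.0539371+0.00016265) = 0.99699.
Posterior mean = w·x̄ + (1−w)·μ₀ = 0.99699·200 + 0.0030065·268.76 = 200.207.

Posterior mean ≈ 200.207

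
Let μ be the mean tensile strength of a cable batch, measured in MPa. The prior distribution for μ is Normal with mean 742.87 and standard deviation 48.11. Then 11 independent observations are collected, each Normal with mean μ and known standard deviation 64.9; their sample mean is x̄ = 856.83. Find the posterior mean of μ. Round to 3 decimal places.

Prior precision 1/τ₀² = 1/48.11² = 0.00043205; data precision n/σ² = 11/64.9² = 0.00261158.
Posterior precision = 0.00043205 + 0.00261158 = 0.00304363.
Posterior mean = (0.00043205·742.87 + 0.00261158·856.83) / 0.00304363 = 840.653.

Posterior mean ≈ 840.653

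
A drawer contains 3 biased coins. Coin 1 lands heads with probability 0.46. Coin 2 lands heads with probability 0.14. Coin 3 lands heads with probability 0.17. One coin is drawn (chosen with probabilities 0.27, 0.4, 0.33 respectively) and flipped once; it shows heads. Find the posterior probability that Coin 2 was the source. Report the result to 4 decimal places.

Posterior probability ≈ 0.2370

P(heads|C1) = 0.46; P(heads|C2) = 0.14; P(heads|C3) = 0.17.
Prior × likelihood for each source: 0.27·0.46=0.1242, 0.4·0.14=0.05600, 0.33·0.17=0.05610. Summing gives P(heads) = 0.23630.
P(Coin 2 | heads) = 0.05600 / 0.23630 = 0.2370.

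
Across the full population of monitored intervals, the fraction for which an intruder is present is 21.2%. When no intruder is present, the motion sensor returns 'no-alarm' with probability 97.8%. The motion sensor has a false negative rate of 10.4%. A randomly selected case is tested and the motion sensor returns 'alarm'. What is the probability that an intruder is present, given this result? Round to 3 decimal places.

Write H for 'an intruder is present'. Prior odds H:¬H = 0.212/0.788 = 0.26904. For the 'alarm' outcome, the likelihood ratio is 0.896/0.022 = 40.727.
Posterior odds = 0.26904 × 40.727 = 10.957, so P(H|E) = 10.957/(1+10.957) = 0.916.

P(H | E) ≈ 0.916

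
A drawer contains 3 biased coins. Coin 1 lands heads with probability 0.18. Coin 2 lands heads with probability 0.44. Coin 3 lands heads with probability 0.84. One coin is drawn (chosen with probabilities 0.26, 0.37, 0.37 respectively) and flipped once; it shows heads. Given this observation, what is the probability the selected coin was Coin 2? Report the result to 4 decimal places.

Posterior probability ≈ 0.3128

P(heads|C1) = 0.18; P(heads|C2) = 0.44; P(heads|C3) = 0.84.
Prior × likelihood for each source: 0.26·0.18=0.04680, 0.37·0.44=0.1628, 0.37·0.84=0.3108. Summing gives P(heads) = 0.52040.
P(Coin 2 | heads) = 0.1628 / 0.52040 = 0.3128.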